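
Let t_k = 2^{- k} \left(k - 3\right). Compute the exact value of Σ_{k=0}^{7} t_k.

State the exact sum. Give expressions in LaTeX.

Compute t_(k+1)/t_k: get (k - 2)/(2*(k - 3)).
Gosper form: A/B · C(k+1)/C(k) with A=1/2, B=1, C=k - 3.
Need (1/2)·f(k+1) − (1)·f(k) = k - 3.
Bound: deg f ≤ 1.
A polynomial solution: f(k) = -2*(k - 2).
So s_k = (B(k−1)f/C)·t_k = (-2*(k - 2)/(k - 3))·t_k = 2**(1 - k)*(2 - k).
s_(k+1) − s_k = (k - 3)/2**k = t_k.
Evaluate s at k=8 and k=0: -3/64 and 4; difference -259/64.

Σ = -259/64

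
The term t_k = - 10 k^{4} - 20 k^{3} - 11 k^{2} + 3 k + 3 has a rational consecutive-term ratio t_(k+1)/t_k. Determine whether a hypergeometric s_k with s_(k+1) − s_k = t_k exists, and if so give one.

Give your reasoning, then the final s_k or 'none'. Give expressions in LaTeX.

r(k) = (10*k**4 + 60*k**3 + 131*k**2 + 119*k + 35)/(10*k**4 + 20*k**3 + 11*k**2 - 3*k - 3) after simplifying.
Gosper form: A/B · C(k+1)/C(k) with A=1, B=1, C=k**4 + 2*k**3 + 11*k**2/10 - 3*k/10 - 3/10.
Set up (1)·f(k+1) − (1)·f(k) − (k**4 + 2*k**3 + 11*k**2/10 - 3*k/10 - 3/10) = 0.
Degrees (0,0,4) ⇒ d ≤ 5.
Coefficient equations give f(k) = k**2*(2*k**3 - 3*k - 2)/10.
R(k) = B(k−1)·f(k)/C(k) = k**2*(2*k**3 - 3*k - 2)/(10*k**4 + 20*k**3 + 11*k**2 - 3*k - 3); s_k = R·t_k = k**2*(-2*k**3 + 3*k + 2).
Δs = -10*k**4 - 20*k**3 - 11*k**2 + 3*k + 3, as required.

s_k = k^{2} \left(- 2 k^{3} + 3 k + 2\right)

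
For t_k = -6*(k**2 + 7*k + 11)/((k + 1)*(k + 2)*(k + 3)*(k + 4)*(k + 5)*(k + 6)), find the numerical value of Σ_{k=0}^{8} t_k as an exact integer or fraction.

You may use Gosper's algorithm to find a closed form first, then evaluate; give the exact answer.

Σ = -37/280

r(k) = (k + 1)*(7*k + (k + 1)**2 + 18)/((k + 7)*(k**2 + 7*k + 11)) after simplifying.
Factor: A=k + 1; B=k + 7; C=k**2 + 7*k + 11.
Solve (k + 1)·f(k+1) − (k + 6)·f(k) = k**2 + 7*k + 11.
From deg A=1, deg B=1, deg C=2: d=5.
Match coefficients ⇒ f(k) = k*(k + 2)*(k + 4)*(k**2 + 9*k + 23)/45.
Then R = B(k−1)f/C = k*(k + 2)*(k + 4)*(k + 6)*(k**2 + 9*k + 23)/(45*(k**2 + 7*k + 11)), so s_k = R(k)·t_k = 2*k*(-k**2 - 9*k - 23)/(15*(k**3 + 9*k**2 + 23*k + 15)).
Check: Δs_k = 6*(-k**2 - 7*k - 11)/(k**6 + 21*k**5 + 175*k**4 + 735*k**3 + 1624*k**2 + 1764*k + 720). ✓
Evaluate s at k=9 and k=0: -37/280 and 0; difference -37/280.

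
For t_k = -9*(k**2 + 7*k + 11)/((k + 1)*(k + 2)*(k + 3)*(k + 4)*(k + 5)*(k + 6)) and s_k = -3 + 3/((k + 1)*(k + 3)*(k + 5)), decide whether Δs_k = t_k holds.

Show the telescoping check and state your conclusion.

valid; difference matches t_k

s_(k+1) = -3 + 3/((k + 2)*(k + 4)*(k + 6))
s_(k+1) − s_k = 3/((k + 2)*(k + 4)*(k + 6)) - 3/((k + 1)*(k + 3)*(k + 5))
(s_(k+1) − s_k) − t_k = 0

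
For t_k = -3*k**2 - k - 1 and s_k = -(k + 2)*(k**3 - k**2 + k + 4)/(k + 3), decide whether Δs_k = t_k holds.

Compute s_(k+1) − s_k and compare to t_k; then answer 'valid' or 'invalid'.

Invalid: residual (2*k**3 + 11*k**2 + 3*k - 1)/(k**2 + 7*k + 12) ≠ 0.

s_(k+1) = -(k + 3)*(k + (k + 1)**3 - (k + 1)**2 + 5)/(k + 4)
s_(k+1) − s_k = (-3*k**4 - 20*k**3 - 33*k**2 - 16*k - 13)/(k**2 + 7*k + 12)
(s_(k+1) − s_k) − t_k = (2*k**3 + 11*k**2 + 3*k - 1)/(k**2 + 7*k + 12)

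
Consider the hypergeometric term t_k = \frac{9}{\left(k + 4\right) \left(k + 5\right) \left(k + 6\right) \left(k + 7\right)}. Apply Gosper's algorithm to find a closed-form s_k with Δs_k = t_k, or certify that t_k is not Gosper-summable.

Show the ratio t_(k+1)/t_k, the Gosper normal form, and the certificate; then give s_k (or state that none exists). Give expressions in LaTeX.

s_k = \frac{k \left(k^{2} + 15 k + 74\right)}{40 \left(k + 4\right) \left(k + 5\right) \left(k + 6\right)}

r(k) = (k + 4)/(k + 8) after simplifying.
Gosper form: A/B · C(k+1)/C(k) with A=k + 4, B=k + 8, C=1.
Key eq: (k + 4)·f(k+1) = (k + 7)·f(k) + (1).
d = 3 from the (1,1,0) case.
Solving with deg f ≤ 3: f(k) = k*(k**2 + 15*k + 74)/360.
R(k) = B(k−1)·f(k)/C(k) = k*(k + 7)*(k**2 + 15*k + 74)/360; s_k = R·t_k = k*(k**2 + 15*k + 74)/(40*(k + 4)*(k + 5)*(k + 6)).
Check: Δs_k = 9/(k**4 + 22*k**3 + 179*k**2 + 638*k + 840). ✓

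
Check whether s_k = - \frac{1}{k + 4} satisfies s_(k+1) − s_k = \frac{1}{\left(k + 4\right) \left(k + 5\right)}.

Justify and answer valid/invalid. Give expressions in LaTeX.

s_(k+1) = -1/(k + 5)
s_(k+1) − s_k = 1/((k + 4)*(k + 5))
(s_(k+1) − s_k) − t_k = 0

Valid — Δs_k = t_k.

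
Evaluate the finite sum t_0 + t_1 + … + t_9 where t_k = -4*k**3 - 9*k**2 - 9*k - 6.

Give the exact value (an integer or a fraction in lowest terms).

Step 1: r(k) = (4*k**3 + 21*k**2 + 39*k + 28)/(4*k**3 + 9*k**2 + 9*k + 6).
Take A(k)=1, B(k)=1, C(k)=k**3 + 9*k**2/4 + 9*k/4 + 3/2.
Solve (1)·f(k+1) − (1)·f(k) = k**3 + 9*k**2/4 + 9*k/4 + 3/2.
Degrees (0,0,3) ⇒ d ≤ 4.
Match coefficients ⇒ f(k) = k*(k**3 + k**2 + k + 3)/4.
Certificate R = B(k−1)f/C = k*(k**3 + k**2 + k + 3)/(4*k**3 + 9*k**2 + 9*k + 6) gives s_k = k*(-k**3 - k**2 - k - 3).
Verify: -4*k**3 - 9*k**2 - 9*k - 6 matches t_k.
Evaluate s at k=10 and k=0: -11130 and 0; difference -11130.

Σ = -11130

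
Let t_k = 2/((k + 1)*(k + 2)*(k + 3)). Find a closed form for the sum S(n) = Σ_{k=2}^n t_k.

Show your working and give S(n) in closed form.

r(k) = (k + 1)/(k + 4) after simplifying.
Normal form (A,B,C) = (k + 1, k + 4, 1).
f must satisfy (k + 1)·f(k+1) − (k + 3)·f(k) = 1.
deg f ≤ 2 (via 1,1,0).
A polynomial solution: f(k) = k*(k + 3)/4.
So s_k = (B(k−1)f/C)·t_k = (k*(k + 3)**2/4)·t_k = k*(k + 3)/(2*(k + 1)*(k + 2)).
Verify: 2/(k**3 + 6*k**2 + 11*k + 6) matches t_k.
Evaluate: s_(n+1) = (n**2 + 5*n + 4)/(2*(n**2 + 5*n + 6)); subtract s_(2) = 5/12 ⇒ S(n) = (n**2 + 5*n - 6)/(12*(n**2 + 5*n + 6)).

S(n) = (n**2 + 5*n - 6)/(12*(n**2 + 5*n + 6))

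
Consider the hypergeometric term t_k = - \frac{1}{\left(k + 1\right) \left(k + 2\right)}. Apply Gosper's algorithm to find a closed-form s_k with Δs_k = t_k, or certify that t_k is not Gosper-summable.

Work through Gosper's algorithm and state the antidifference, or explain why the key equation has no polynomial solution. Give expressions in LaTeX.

The ratio is (k + 1)/(k + 3).
A = k + 1, B = k + 3, C = 1.
Set up (k + 1)·f(k+1) − (k + 2)·f(k) − (1) = 0.
From deg A=1, deg B=1, deg C=0: d=1.
Solving with deg f ≤ 1: f(k) = k.
R(k) = B(k−1)·f(k)/C(k) = k*(k + 2); s_k = R·t_k = -k/(k + 1).
Verify: -1/(k**2 + 3*k + 2) matches t_k.

s_k = - \frac{k}{k + 1}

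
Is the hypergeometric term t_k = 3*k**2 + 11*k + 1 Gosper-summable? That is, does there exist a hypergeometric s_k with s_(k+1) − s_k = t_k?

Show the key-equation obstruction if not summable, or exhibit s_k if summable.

Yes. s_k = k*(k**2 + 4*k - 4).

Step 1: r(k) = (3*k**2 + 17*k + 15)/(3*k**2 + 11*k + 1).
So A=1 and B=1, with C=k**2 + 11*k/3 + 1/3.
Set up (1)·f(k+1) − (1)·f(k) − (k**2 + 11*k/3 + 1/3) = 0.
Degrees (0,0,2) ⇒ d ≤ 3.
Match coefficients ⇒ f(k) = k*(k**2 + 4*k - 4)/3.
Get s_k = R·t_k = k*(k**2 + 4*k - 4) with R(k) = B(k−1)f(k)/C(k) = k*(k**2 + 4*k - 4)/(3*k**2 + 11*k + 1).
Verify: 3*k**2 + 11*k + 1 matches t_k.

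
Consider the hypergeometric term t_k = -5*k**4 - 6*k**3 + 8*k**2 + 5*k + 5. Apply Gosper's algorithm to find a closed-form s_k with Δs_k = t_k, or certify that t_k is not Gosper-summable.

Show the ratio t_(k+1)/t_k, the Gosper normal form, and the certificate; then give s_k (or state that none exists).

s_k = k*(-k**4 + k**3 + 4*k**2 - 3*k + 4)

Compute t_(k+1)/t_k: get (5*k**4 + 26*k**3 + 40*k**2 + 17*k - 7)/(5*k**4 + 6*k**3 - 8*k**2 - 5*k - 5).
Factor: A=1; B=1; C=k**4 + 6*k**3/5 - 8*k**2/5 - k - 1.
Need (1)·f(k+1) − (1)·f(k) = k**4 + 6*k**3/5 - 8*k**2/5 - k - 1.
Degrees (0,0,4) ⇒ d ≤ 5.
Solve for f: f(k) = k*(k**4 - k**3 - 4*k**2 + 3*k - 4)/5 (degree 5 ≤ 5).
R(k) = B(k−1)·f(k)/C(k) = k*(k**4 - k**3 - 4*k**2 + 3*k - 4)/(5*k**4 + 6*k**3 - 8*k**2 - 5*k - 5); s_k = R·t_k = k*(-k**4 + k**3 + 4*k**2 - 3*k + 4).
Check: Δs_k = -5*k**4 - 6*k**3 + 8*k**2 + 5*k + 5. ✓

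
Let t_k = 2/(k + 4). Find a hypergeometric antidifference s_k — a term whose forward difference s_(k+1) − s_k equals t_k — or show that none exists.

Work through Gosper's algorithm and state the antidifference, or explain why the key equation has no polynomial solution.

none — t_k is not Gosper-summable

The ratio is (k + 4)/(k + 5).
A = k + 4, B = k + 5, C = 1.
Set up (k + 4)·f(k+1) − (k + 4)·f(k) − (1) = 0.
From deg A=1, deg B=1, deg C=0: d=0.
Generic f = c0 gives residual -1; -1 = 0 cannot hold, so t_k is not Gosper-summable.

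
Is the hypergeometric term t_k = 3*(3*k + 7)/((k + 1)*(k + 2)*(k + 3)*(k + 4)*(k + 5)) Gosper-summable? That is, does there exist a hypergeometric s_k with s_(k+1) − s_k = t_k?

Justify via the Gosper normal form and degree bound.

r(k) = (k + 1)*(3*k + 10)/((k + 6)*(3*k + 7)) after simplifying.
Take A(k)=k + 1, B(k)=k + 6, C(k)=k + 7/3.
Solve (k + 1)·f(k+1) − (k + 5)·f(k) = k + 7/3.
Bound: deg f ≤ 4.
Solve for f: f(k) = k*(k + 2)*(k**2 + 8*k + 19)/36 (degree 4 ≤ 4).
Certificate R = B(k−1)f/C = k*(k + 2)*(k + 5)*(k**2 + 8*k + 19)/(12*(3*k + 7)) gives s_k = k*(k**2 + 8*k + 19)/(4*(k**3 + 8*k**2 + 19*k + 12)).
s_(k+1) − s_k = 3*(3*k + 7)/(k**5 + 15*k**4 + 85*k**3 + 225*k**2 + 274*k + 120) = t_k.

Yes. s_k = k*(k**2 + 8*k + 19)/(4*(k**3 + 8*k**2 + 19*k + 12)).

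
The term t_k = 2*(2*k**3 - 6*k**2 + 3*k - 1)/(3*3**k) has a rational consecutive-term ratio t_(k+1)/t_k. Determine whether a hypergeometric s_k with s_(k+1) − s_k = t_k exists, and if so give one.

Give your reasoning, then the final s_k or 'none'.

t_(k+1)/t_k = (2*k**3 - 3*k - 2)/(3*(2*k**3 - 6*k**2 + 3*k - 1)).
Normal form (A,B,C) = (1/3, 1, k**3 - 3*k**2 + 3*k/2 - 1/2).
Need (1/3)·f(k+1) − (1)·f(k) = k**3 - 3*k**2 + 3*k/2 - 1/2.
Bound: deg f ≤ 3.
Coefficient equations give f(k) = -3*k*(2*k**2 - 3*k + 3)/4.
Then R = B(k−1)f/C = -3*k*(2*k**2 - 3*k + 3)/(2*(2*k**3 - 6*k**2 + 3*k - 1)), so s_k = R(k)·t_k = k*(-2*k**2 + 3*k - 3)/3**k.
Check: Δs_k = 2*(2*k**3 - 6*k**2 + 3*k - 1)/(3*3**k). ✓

s_k = k*(-2*k**2 + 3*k - 3)/3**k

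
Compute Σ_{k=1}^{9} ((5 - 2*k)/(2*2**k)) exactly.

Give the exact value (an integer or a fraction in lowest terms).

Σ = 529/1024

r(k) = (2*k - 3)/(2*(2*k - 5)) after simplifying.
Factor: A=1/2; B=1; C=k - 5/2.
Solve (1/2)·f(k+1) − (1)·f(k) = k - 5/2.
Bound: deg f ≤ 1.
A polynomial solution: f(k) = 3 - 2*k.
So s_k = (B(k−1)f/C)·t_k = (-2*(2*k - 3)/(2*k - 5))·t_k = (2*k - 3)/2**k.
s_(k+1) − s_k = (5 - 2*k)/(2*2**k) = t_k.
Σ_(k=1)^(9) t_k = s_(10) − s_(1) = 17/1024 − (-1/2) = 529/1024.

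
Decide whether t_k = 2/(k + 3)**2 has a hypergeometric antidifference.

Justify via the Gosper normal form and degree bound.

No — t_k has no hypergeometric antidifference.

Ratio r(k) = (k + 3)**2/(k + 4)**2.
Take A(k)=k**2 + 6*k + 9, B(k)=k**2 + 8*k + 16, C(k)=1.
Set up (k**2 + 6*k + 9)·f(k+1) − (k**2 + 6*k + 9)·f(k) − (1) = 0.
From deg A=2, deg B=2, deg C=0: d=0.
Put f(k) = c0: A·f(k+1) − B(k−1)·f(k) − C = -1; need -1 = 0 — inconsistent ⇒ no f, not summable.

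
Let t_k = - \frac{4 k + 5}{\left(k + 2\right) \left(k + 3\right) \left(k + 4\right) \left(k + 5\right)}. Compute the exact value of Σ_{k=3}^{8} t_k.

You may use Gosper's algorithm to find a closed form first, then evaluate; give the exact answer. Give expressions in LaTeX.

Σ = -613/20020

Ratio r(k) = (k + 2)*(4*k + 9)/((k + 6)*(4*k + 5)).
Take A(k)=k + 2, B(k)=k + 6, C(k)=k + 5/4.
Need (k + 2)·f(k+1) − (k + 5)·f(k) = k + 5/4.
From deg A=1, deg B=1, deg C=1: d=3.
A polynomial solution: f(k) = k*(k**2 + 9*k + 10)/32.
Certificate R = B(k−1)f/C = k*(k + 5)*(k**2 + 9*k + 10)/(8*(4*k + 5)) gives s_k = k*(-k**2 - 9*k - 10)/(8*(k + 2)*(k + 3)*(k + 4)).
Check: Δs_k = (-4*k - 5)/(k**4 + 14*k**3 + 71*k**2 + 154*k + 120). ✓
Σ_(k=3)^(8) t_k = s_(9) − s_(3) = -129/1144 − (-23/280) = -613/20020.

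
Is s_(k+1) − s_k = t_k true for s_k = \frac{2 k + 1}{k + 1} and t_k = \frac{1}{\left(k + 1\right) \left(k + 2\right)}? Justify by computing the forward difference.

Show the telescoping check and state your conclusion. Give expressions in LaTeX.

s_(k+1) = (2*k + 3)/(k + 2)
s_(k+1) − s_k = 1/(k**2 + 3*k + 2)
(s_(k+1) − s_k) − t_k = 0

Valid — Δs_k = t_k.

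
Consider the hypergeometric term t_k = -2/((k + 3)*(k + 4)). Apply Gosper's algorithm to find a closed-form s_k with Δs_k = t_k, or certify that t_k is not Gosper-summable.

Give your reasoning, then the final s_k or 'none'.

r(k) = (k + 3)/(k + 5) after simplifying.
Take A(k)=k + 3, B(k)=k + 5, C(k)=1.
Set up (k + 3)·f(k+1) − (k + 4)·f(k) − (1) = 0.
Bound: deg f ≤ 1.
A polynomial solution: f(k) = k/3.
R(k) = B(k−1)·f(k)/C(k) = k*(k + 4)/3; s_k = R·t_k = -2*k/(3*k + 9).
s_(k+1) − s_k = -2/(k**2 + 7*k + 12) = t_k.

s_k = -2*k/(3*k + 9)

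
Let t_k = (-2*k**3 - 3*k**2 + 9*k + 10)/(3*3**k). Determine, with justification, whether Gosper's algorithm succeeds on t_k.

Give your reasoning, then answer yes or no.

Yes. s_k = (k**3 + 3*k**2 - 3)/3**k.

Ratio r(k) = (2*k**3 + 9*k**2 + 3*k - 14)/(3*(2*k**3 + 3*k**2 - 9*k - 10)).
So A=1/3 and B=1, with C=k**3 + 3*k**2/2 - 9*k/2 - 5.
Need (1/3)·f(k+1) − (1)·f(k) = k**3 + 3*k**2/2 - 9*k/2 - 5.
Degrees (0,0,3) ⇒ d ≤ 3.
Solving with deg f ≤ 3: f(k) = -3*(k**3 + 3*k**2 - 3)/2.
R(k) = B(k−1)·f(k)/C(k) = -3*(k**3 + 3*k**2 - 3)/((k - 2)*(k + 1)*(2*k + 5)); s_k = R·t_k = (k**3 + 3*k**2 - 3)/3**k.
Check: Δs_k = (-2*k**3 - 3*k**2 + 9*k + 10)/(3*3**k). ✓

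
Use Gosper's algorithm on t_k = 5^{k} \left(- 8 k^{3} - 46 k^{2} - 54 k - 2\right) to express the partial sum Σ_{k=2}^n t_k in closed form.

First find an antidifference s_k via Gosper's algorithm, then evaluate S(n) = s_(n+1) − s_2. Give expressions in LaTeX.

Compute t_(k+1)/t_k: get 5*(4*k**3 + 35*k**2 + 85*k + 55)/(4*k**3 + 23*k**2 + 27*k + 1).
Take A(k)=5, B(k)=1, C(k)=k**3 + 23*k**2/4 + 27*k/4 + 1/4.
Set up (5)·f(k+1) − (1)·f(k) − (k**3 + 23*k**2/4 + 27*k/4 + 1/4) = 0.
From deg A=0, deg B=0, deg C=3: d=3.
Match coefficients ⇒ f(k) = (k - 1)*(k**2 + 3*k + 1)/4.
Get s_k = R·t_k = 2*5**k*(-k**3 - 2*k**2 + 2*k + 1) with R(k) = B(k−1)f(k)/C(k) = (k - 1)*(k**2 + 3*k + 1)/(4*k**3 + 23*k**2 + 27*k + 1).
Verify: 5**k*(-8*k**3 - 46*k**2 - 54*k - 2) matches t_k.
Σ_(k=2)^n t_k = s_(n+1) − s_(2) = (10*5**n*n*(-n**2 - 5*n - 5)) − (-550), i.e. -10*5**n*n**3 - 50*5**n*n**2 - 50*5**n*n + 550.

S(n) = - 10 \cdot 5^{n} n^{3} - 50 \cdot 5^{n} n^{2} - 50 \cdot 5^{n} n + 550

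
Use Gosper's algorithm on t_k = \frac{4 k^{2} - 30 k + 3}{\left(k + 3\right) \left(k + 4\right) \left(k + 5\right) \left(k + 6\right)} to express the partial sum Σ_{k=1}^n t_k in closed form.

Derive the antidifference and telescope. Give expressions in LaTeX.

S(n) = \frac{n \left(7 n^{2} - 375 n - 322\right)}{120 \left(n^{3} + 15 n^{2} + 74 n + 120\right)}

The ratio is -(k + 3)*(30*k - 4*(k + 1)**2 + 27)/((k + 7)*(4*k**2 - 30*k + 3)).
Gosper form: A/B · C(k+1)/C(k) with A=k + 3, B=k + 7, C=k**2 - 15*k/2 + 3/4.
Key eq: (k + 3)·f(k+1) = (k + 6)·f(k) + (k**2 - 15*k/2 + 3/4).
From deg A=1, deg B=1, deg C=2: d=3.
A polynomial solution: f(k) = k*(k**2 - 48*k + 62)/60.
Then R = B(k−1)f/C = k*(k + 6)*(k**2 - 48*k + 62)/(15*(4*k**2 - 30*k + 3)), so s_k = R(k)·t_k = k*(k**2 - 48*k + 62)/(15*(k + 3)*(k + 4)*(k + 5)).
Check: Δs_k = (4*k**2 - 30*k + 3)/(k**4 + 18*k**3 + 119*k**2 + 342*k + 360). ✓
Evaluate: s_(n+1) = (n**3 - 45*n**2 - 31*n + 15)/(15*(n**3 + 15*n**2 + 74*n + 120)); subtract s_(1) = 1/120 ⇒ S(n) = n*(7*n**2 - 375*n - 322)/(120*(n**3 + 15*n**2 + 74*n + 120)).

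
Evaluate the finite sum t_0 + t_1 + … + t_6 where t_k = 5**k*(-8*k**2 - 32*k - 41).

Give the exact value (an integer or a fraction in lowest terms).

Compute t_(k+1)/t_k: get 5*(8*k**2 + 48*k + 81)/(8*k**2 + 32*k + 41).
Gosper form: A/B · C(k+1)/C(k) with A=5, B=1, C=k**2 + 4*k + 41/8.
Key eq: (5)·f(k+1) = (1)·f(k) + (k**2 + 4*k + 41/8).
deg f ≤ 2 (via 0,0,2).
A polynomial solution: f(k) = (2*k**2 + 3*k + 4)/8.
Get s_k = R·t_k = 5**k*(-2*k**2 - 3*k - 4) with R(k) = B(k−1)f(k)/C(k) = (2*k**2 + 3*k + 4)/(8*k**2 + 32*k + 41).
Verify: 5**k*(-8*k**2 - 32*k - 41) matches t_k.
Σ_(k=0)^(6) t_k = s_(7) − s_(0) = -9609375 − (-4) = -9609371.

Σ = -9609371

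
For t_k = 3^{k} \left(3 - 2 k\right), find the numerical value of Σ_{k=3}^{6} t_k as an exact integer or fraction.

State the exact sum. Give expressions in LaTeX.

t_(k+1)/t_k = 3*(2*k - 1)/(2*k - 3).
Normal form (A,B,C) = (3, 1, k - 3/2).
f must satisfy (3)·f(k+1) − (1)·f(k) = k - 3/2.
deg f ≤ 1 (via 0,0,1).
Match coefficients ⇒ f(k) = (k - 3)/2.
Then R = B(k−1)f/C = (k - 3)/(2*k - 3), so s_k = R(k)·t_k = 3**k*(3 - k).
Check: Δs_k = 3**k*(3 - 2*k). ✓
Σ_(k=3)^(6) t_k = s_(7) − s_(3) = -8748 − (0) = -8748.

Σ = -8748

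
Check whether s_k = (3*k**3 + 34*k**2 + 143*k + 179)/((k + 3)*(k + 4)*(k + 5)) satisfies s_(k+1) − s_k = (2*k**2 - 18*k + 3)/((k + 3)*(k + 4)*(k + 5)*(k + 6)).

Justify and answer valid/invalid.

Valid — Δs_k = t_k.

s_(k+1) = (143*k + 3*(k + 1)**3 + 34*(k + 1)**2 + 322)/((k + 4)*(k + 5)*(k + 6))
s_(k+1) − s_k = (2*k**2 - 18*k + 3)/(k**4 + 18*k**3 + 119*k**2 + 342*k + 360)
(s_(k+1) − s_k) − t_k = 0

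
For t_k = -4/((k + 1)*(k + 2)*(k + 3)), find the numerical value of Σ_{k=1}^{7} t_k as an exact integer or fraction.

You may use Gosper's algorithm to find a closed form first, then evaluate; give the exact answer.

Σ = -14/45

The ratio is (k + 1)/(k + 4).
Gosper form: A/B · C(k+1)/C(k) with A=k + 1, B=k + 4, C=1.
Solve (k + 1)·f(k+1) − (k + 3)·f(k) = 1.
deg f ≤ 2 (via 1,1,0).
Coefficient equations give f(k) = k*(k + 3)/4.
R(k) = B(k−1)·f(k)/C(k) = k*(k + 3)**2/4; s_k = R·t_k = k*(-k - 3)/((k + 1)*(k + 2)).
Verify: -4/(k**3 + 6*k**2 + 11*k + 6) matches t_k.
Sum = s_(8) − s_(1); s_(8) = -44/45, s_(1) = -2/3 ⇒ -14/45.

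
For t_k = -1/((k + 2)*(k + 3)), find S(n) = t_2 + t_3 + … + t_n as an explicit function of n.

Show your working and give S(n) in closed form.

t_(k+1)/t_k = (k + 2)/(k + 4).
Take A(k)=k + 2, B(k)=k + 4, C(k)=1.
Need (k + 2)·f(k+1) − (k + 3)·f(k) = 1.
d = 1 from the (1,1,0) case.
Solve for f: f(k) = k/2 (degree 1 ≤ 1).
So s_k = (B(k−1)f/C)·t_k = (k*(k + 3)/2)·t_k = -k/(2*k + 4).
Δs = -1/(k**2 + 5*k + 6), as required.
Σ_(k=2)^n t_k = s_(n+1) − s_(2) = ((-n - 1)/(2*(n + 3))) − (-1/4), i.e. (1 - n)/(4*(n + 3)).

S(n) = (1 - n)/(4*(n + 3))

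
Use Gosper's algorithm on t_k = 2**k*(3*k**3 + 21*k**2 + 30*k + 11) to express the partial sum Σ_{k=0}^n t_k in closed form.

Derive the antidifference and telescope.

S(n) = 6*2**n*n**3 + 24*2**n*n**2 + 30*2**n*n + 10*2**n + 1

The ratio is 2*(3*k**3 + 30*k**2 + 81*k + 65)/(3*k**3 + 21*k**2 + 30*k + 11).
Take A(k)=2, B(k)=1, C(k)=k**3 + 7*k**2 + 10*k + 11/3.
Set up (2)·f(k+1) − (1)·f(k) − (k**3 + 7*k**2 + 10*k + 11/3) = 0.
d = 3 from the (0,0,3) case.
Solve for f: f(k) = (3*k**3 + 3*k**2 - 1)/3 (degree 3 ≤ 3).
Get s_k = R·t_k = 2**k*(3*k**3 + 3*k**2 - 1) with R(k) = B(k−1)f(k)/C(k) = (3*k**3 + 3*k**2 - 1)/(3*k**3 + 21*k**2 + 30*k + 11).
Check: Δs_k = 2**k*(3*k**3 + 21*k**2 + 30*k + 11). ✓
s_(n+1) = 2**(n + 1)*(3*n**3 + 12*n**2 + 15*n + 5) and s_(0) = -1, so S(n) = 6*2**n*n**3 + 24*2**n*n**2 + 30*2**n*n + 10*2**n + 1.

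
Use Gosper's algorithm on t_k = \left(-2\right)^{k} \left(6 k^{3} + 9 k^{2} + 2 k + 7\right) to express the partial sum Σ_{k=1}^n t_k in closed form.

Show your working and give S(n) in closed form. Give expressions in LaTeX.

The ratio is 2*(-6*k**3 - 27*k**2 - 38*k - 24)/(6*k**3 + 9*k**2 + 2*k + 7).
Factor: A=-2; B=1; C=k**3 + 3*k**2/2 + k/3 + 7/6.
f must satisfy (-2)·f(k+1) − (1)·f(k) = k**3 + 3*k**2/2 + k/3 + 7/6.
d = 3 from the (0,0,3) case.
Solving with deg f ≤ 3: f(k) = -(2*k**3 - k**2 - 2*k + 3)/6.
So s_k = (B(k−1)f/C)·t_k = (-(2*k**3 - k**2 - 2*k + 3)/(6*k**3 + 9*k**2 + 2*k + 7))·t_k = (-2)**k*(-2*k**3 + k**2 + 2*k - 3).
Δs = (-2)**k*(6*k**3 + 9*k**2 + 2*k + 7), as required.
Evaluate: s_(n+1) = 2*(-2)**n*(2*n**3 + 5*n**2 + 2*n + 2); subtract s_(1) = 4 ⇒ S(n) = 4*(-2)**n*n**3 + 10*(-2)**n*n**2 + 4*(-2)**n*n + 4*(-2)**n - 4.

S(n) = 4 \left(-2\right)^{n} n^{3} + 10 \left(-2\right)^{n} n^{2} + 4 \left(-2\right)^{n} n + 4 \left(-2\right)^{n} - 4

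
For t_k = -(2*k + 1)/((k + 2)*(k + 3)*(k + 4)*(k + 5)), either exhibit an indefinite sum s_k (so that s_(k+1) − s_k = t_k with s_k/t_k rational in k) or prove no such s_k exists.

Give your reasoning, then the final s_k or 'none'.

s_k = k*(-k**2 - 9*k - 2)/(24*(k + 2)*(k + 3)*(k + 4))

r(k) = (k + 2)*(2*k + 3)/((k + 6)*(2*k + 1)) after simplifying.
Take A(k)=k + 2, B(k)=k + 6, C(k)=k + 1/2.
Need (k + 2)·f(k+1) − (k + 5)·f(k) = k + 1/2.
Degrees (1,1,1) ⇒ d ≤ 3.
Solve for f: f(k) = k*(k**2 + 9*k + 2)/48 (degree 3 ≤ 3).
Then R = B(k−1)f/C = k*(k + 5)*(k**2 + 9*k + 2)/(24*(2*k + 1)), so s_k = R(k)·t_k = k*(-k**2 - 9*k - 2)/(24*(k + 2)*(k + 3)*(k + 4)).
Verify: (-2*k - 1)/(k**4 + 14*k**3 + 71*k**2 + 154*k + 120) matches t_k.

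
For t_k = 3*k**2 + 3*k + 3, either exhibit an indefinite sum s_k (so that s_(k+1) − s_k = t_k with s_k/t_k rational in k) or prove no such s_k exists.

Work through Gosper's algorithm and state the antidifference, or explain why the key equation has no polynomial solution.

s_k = k*(k**2 + 2)

t_(k+1)/t_k = (k + (k + 1)**2 + 2)/(k**2 + k + 1).
Normal form (A,B,C) = (1, 1, k**2 + k + 1).
Key eq: (1)·f(k+1) = (1)·f(k) + (k**2 + k + 1).
Bound: deg f ≤ 3.
Solving with deg f ≤ 3: f(k) = k*(k**2 + 2)/3.
Get s_k = R·t_k = k*(k**2 + 2) with R(k) = B(k−1)f(k)/C(k) = k*(k**2 + 2)/(3*(k**2 + k + 1)).
Check: Δs_k = 3*k**2 + 3*k + 3. ✓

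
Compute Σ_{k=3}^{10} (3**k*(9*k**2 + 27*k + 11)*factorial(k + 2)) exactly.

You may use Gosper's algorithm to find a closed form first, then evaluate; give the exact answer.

Σ = 34196039663362920

Ratio r(k) = 3*(9*k**3 + 72*k**2 + 182*k + 141)/(9*k**2 + 27*k + 11).
Normal form (A,B,C) = (3*k + 9, 1, k**2 + 3*k + 11/9).
Solve (3*k + 9)·f(k+1) − (1)·f(k) = k**2 + 3*k + 11/9.
Bound: deg f ≤ 1.
Solve for f: f(k) = (3*k - 2)/9 (degree 1 ≤ 1).
Then R = B(k−1)f/C = (3*k - 2)/(9*k**2 + 27*k + 11), so s_k = R(k)·t_k = 3**k*(3*k - 2)*factorial(k + 2).
s_(k+1) − s_k = 3**k*(9*k**2 + 27*k + 11)*factorial(k + 2) = t_k.
Σ_(k=3)^(10) t_k = s_(11) − s_(3) = 34196039663385600 − (22680) = 34196039663362920.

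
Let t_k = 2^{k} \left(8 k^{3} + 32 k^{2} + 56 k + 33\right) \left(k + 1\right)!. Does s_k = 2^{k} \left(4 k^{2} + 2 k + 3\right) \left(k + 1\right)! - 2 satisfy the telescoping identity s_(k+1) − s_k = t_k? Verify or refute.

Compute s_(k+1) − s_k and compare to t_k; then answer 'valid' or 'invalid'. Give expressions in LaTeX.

s_(k+1) = 2**(k + 1)*(2*k + 4*(k + 1)**2 + 5)*factorial(k + 2) - 2
s_(k+1) − s_k = 2**k*(8*k**3 + 32*k**2 + 56*k + 33)*factorial(k + 1)
(s_(k+1) − s_k) − t_k = 0

Valid — Δs_k = t_k.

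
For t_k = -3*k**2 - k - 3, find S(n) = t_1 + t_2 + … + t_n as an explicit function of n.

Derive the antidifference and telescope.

Ratio r(k) = (k + 3*(k + 1)**2 + 4)/(3*k**2 + k + 3).
Gosper form: A/B · C(k+1)/C(k) with A=1, B=1, C=k**2 + k/3 + 1.
f must satisfy (1)·f(k+1) − (1)·f(k) = k**2 + k/3 + 1.
Bound: deg f ≤ 3.
Solving with deg f ≤ 3: f(k) = k*(k**2 - k + 3)/3.
Certificate R = B(k−1)f/C = k*(k**2 - k + 3)/(3*k**2 + k + 3) gives s_k = k*(-k**2 + k - 3).
s_(k+1) − s_k = -3*k**2 - k - 3 = t_k.
Evaluate: s_(n+1) = -n**3 - 2*n**2 - 4*n - 3; subtract s_(1) = -3 ⇒ S(n) = n*(-n**2 - 2*n - 4).

S(n) = n*(-n**2 - 2*n - 4)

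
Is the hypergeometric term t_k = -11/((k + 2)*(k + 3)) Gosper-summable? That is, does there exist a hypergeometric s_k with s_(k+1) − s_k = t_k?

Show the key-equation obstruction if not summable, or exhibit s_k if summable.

Step 1: r(k) = (k + 2)/(k + 4).
Gosper form: A/B · C(k+1)/C(k) with A=k + 2, B=k + 4, C=1.
Solve (k + 2)·f(k+1) − (k + 3)·f(k) = 1.
Degrees (1,1,0) ⇒ d ≤ 1.
Solve for f: f(k) = k/2 (degree 1 ≤ 1).
Get s_k = R·t_k = -11*k/(2*k + 4) with R(k) = B(k−1)f(k)/C(k) = k*(k + 3)/2.
Δs = -11/(k**2 + 5*k + 6), as required.

Yes. s_k = -11*k/(2*k + 4).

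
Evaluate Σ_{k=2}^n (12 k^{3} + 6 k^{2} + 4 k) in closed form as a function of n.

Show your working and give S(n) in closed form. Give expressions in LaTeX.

t_(k+1)/t_k = (6*k**3 + 21*k**2 + 26*k + 11)/(k*(6*k**2 + 3*k + 2)).
Take A(k)=1, B(k)=1, C(k)=k**3 + k**2/2 + k/3.
Need (1)·f(k+1) − (1)·f(k) = k**3 + k**2/2 + k/3.
Degrees (0,0,3) ⇒ d ≤ 4.
Solving with deg f ≤ 4: f(k) = k*(k - 1)*(3*k**2 - k + 1)/12.
R(k) = B(k−1)·f(k)/C(k) = (k - 1)*(3*k**2 - k + 1)/(2*(6*k**2 + 3*k + 2)); s_k = R·t_k = k*(3*k**3 - 4*k**2 + 2*k - 1).
Δs = 2*k*(6*k**2 + 3*k + 2), as required.
Σ_(k=2)^n t_k = s_(n+1) − s_(2) = (n*(3*n**3 + 8*n**2 + 8*n + 3)) − (22), i.e. 3*n**4 + 8*n**3 + 8*n**2 + 3*n - 22.

S(n) = 3 n^{4} + 8 n^{3} + 8 n^{2} + 3 n - 22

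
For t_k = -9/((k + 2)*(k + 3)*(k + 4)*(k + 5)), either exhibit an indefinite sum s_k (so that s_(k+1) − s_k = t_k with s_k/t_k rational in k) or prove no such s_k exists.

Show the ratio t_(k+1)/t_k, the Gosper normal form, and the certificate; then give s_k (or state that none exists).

s_k = k*(-k**2 - 9*k - 26)/(8*(k + 2)*(k + 3)*(k + 4))

r(k) = (k + 2)/(k + 6) after simplifying.
Gosper form: A/B · C(k+1)/C(k) with A=k + 2, B=k + 6, C=1.
Solve (k + 2)·f(k+1) − (k + 5)·f(k) = 1.
d = 3 from the (1,1,0) case.
Solve for f: f(k) = k*(k**2 + 9*k + 26)/72 (degree 3 ≤ 3).
Get s_k = R·t_k = k*(-k**2 - 9*k - 26)/(8*(k + 2)*(k + 3)*(k + 4)) with R(k) = B(k−1)f(k)/C(k) = k*(k + 5)*(k**2 + 9*k + 26)/72.
s_(k+1) − s_k = -9/(k**4 + 14*k**3 + 71*k**2 + 154*k + 120) = t_k.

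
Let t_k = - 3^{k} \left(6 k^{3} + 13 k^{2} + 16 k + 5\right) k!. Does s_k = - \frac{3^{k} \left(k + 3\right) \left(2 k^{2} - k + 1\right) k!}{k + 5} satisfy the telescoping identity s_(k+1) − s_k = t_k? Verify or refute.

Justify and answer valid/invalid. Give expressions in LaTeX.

s_(k+1) = -3**(k + 1)*(k + 4)*(2*k**2 + 3*k + 2)*factorial(k + 1)/(k + 6)
s_(k+1) − s_k = -3**k*(6*k**5 + 67*k**4 + 253*k**3 + 413*k**2 + 363*k + 102)*factorial(k)/((k + 5)*(k + 6))
(s_(k+1) − s_k) − t_k = 2*3**k*(2*k**2 + 11*k + 4)*(3*k**2 + 5*k + 6)*factorial(k)/((k + 5)*(k + 6))

Invalid: residual \frac{2 \cdot 3^{k} \left(2 k^{2} + 11 k + 4\right) \left(3 k^{2} + 5 k + 6\right) k!}{\left(k + 5\right) \left(k + 6\right)} ≠ 0.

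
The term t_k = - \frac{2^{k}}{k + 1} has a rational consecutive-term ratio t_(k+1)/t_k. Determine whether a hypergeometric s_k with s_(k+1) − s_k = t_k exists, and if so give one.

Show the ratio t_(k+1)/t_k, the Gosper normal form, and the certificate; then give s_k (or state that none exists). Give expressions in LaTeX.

none (Gosper's algorithm certifies no s_k)

The ratio is 2*(k + 1)/(k + 2).
Normal form (A,B,C) = (2*k + 2, k + 2, 1).
Solve (2*k + 2)·f(k+1) − (k + 1)·f(k) = 1.
From deg A=1, deg B=1, deg C=0: d=-1.
Negative degree bound (-1): no f exists, t_k not Gosper-summable.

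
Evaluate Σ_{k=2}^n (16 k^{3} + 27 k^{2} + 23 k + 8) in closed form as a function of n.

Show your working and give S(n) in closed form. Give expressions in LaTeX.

S(n) = 4 n^{4} + 17 n^{3} + 29 n^{2} + 24 n - 74

t_(k+1)/t_k = (16*k**3 + 75*k**2 + 125*k + 74)/(16*k**3 + 27*k**2 + 23*k + 8).
A = 1, B = 1, C = k**3 + 27*k**2/16 + 23*k/16 + 1/2.
Set up (1)·f(k+1) − (1)·f(k) − (k**3 + 27*k**2/16 + 23*k/16 + 1/2) = 0.
Degrees (0,0,3) ⇒ d ≤ 4.
A polynomial solution: f(k) = k*(4*k**3 + k**2 + 2*k + 1)/16.
Then R = B(k−1)f/C = k*(4*k**3 + k**2 + 2*k + 1)/(16*k**3 + 27*k**2 + 23*k + 8), so s_k = R(k)·t_k = k*(4*k**3 + k**2 + 2*k + 1).
Verify: 16*k**3 + 27*k**2 + 23*k + 8 matches t_k.
Evaluate: s_(n+1) = 4*n**4 + 17*n**3 + 29*n**2 + 24*n + 8; subtract s_(2) = 82 ⇒ S(n) = 4*n**4 + 17*n**3 + 29*n**2 + 24*n - 74.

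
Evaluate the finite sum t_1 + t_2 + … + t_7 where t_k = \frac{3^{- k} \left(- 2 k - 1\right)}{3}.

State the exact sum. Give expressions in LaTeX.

Σ = -485/729

Ratio r(k) = (2*k + 3)/(3*(2*k + 1)).
Gosper form: A/B · C(k+1)/C(k) with A=1/3, B=1, C=k + 1/2.
Need (1/3)·f(k+1) − (1)·f(k) = k + 1/2.
d = 1 from the (0,0,1) case.
Solving with deg f ≤ 1: f(k) = -3*(k + 1)/2.
R(k) = B(k−1)·f(k)/C(k) = -3*(k + 1)/(2*k + 1); s_k = R·t_k = (k + 1)/3**k.
Check: Δs_k = (-2*k - 1)/(3*3**k). ✓
Evaluate s at k=8 and k=1: 1/729 and 2/3; difference -485/729.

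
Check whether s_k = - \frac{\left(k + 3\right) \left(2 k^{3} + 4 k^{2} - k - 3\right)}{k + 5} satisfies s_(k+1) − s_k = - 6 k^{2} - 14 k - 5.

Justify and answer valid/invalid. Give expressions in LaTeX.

Invalid: residual \frac{8 \left(k^{3} + 10 k^{2} + 19 k + 7\right)}{k^{2} + 11 k + 30} ≠ 0.

s_(k+1) = (k + 4)*(k - 2*(k + 1)**3 - 4*(k + 1)**2 + 4)/(k + 6)
s_(k+1) − s_k = (-6*k**4 - 72*k**3 - 259*k**2 - 323*k - 94)/(k**2 + 11*k + 30)
(s_(k+1) − s_k) − t_k = 8*(k**3 + 10*k**2 + 19*k + 7)/(k**2 + 11*k + 30)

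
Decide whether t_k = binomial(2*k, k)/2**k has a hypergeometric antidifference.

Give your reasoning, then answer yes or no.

Step 1: r(k) = (2*k + 1)/(k + 1).
Gosper form: A/B · C(k+1)/C(k) with A=2*k + 1, B=k + 1, C=1.
Set up (2*k + 1)·f(k+1) − (k)·f(k) − (1) = 0.
From deg A=1, deg B=1, deg C=0: d=-1.
d = -1 < 0 ⇒ no nonzero polynomial f; not summable.

No — key equation has no polynomial f.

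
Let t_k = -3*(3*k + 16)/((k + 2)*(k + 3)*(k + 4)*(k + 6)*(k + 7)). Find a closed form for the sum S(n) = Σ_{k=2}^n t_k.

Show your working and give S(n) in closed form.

t_(k+1)/t_k = (k + 2)*(k + 6)*(3*k + 19)/((k + 5)*(k + 8)*(3*k + 16)).
Normal form (A,B,C) = (k + 2, k + 8, k**2 + 31*k/3 + 80/3).
f must satisfy (k + 2)·f(k+1) − (k + 7)·f(k) = k**2 + 31*k/3 + 80/3.
From deg A=1, deg B=1, deg C=2: d=5.
Match coefficients ⇒ f(k) = k*(k + 4)*(k + 5)*(k**2 + 11*k + 36)/108.
Certificate R = B(k−1)f/C = k*(k + 4)*(k + 7)*(k**2 + 11*k + 36)/(36*(3*k + 16)) gives s_k = k*(-k**2 - 11*k - 36)/(12*(k**3 + 11*k**2 + 36*k + 36)).
Δs = 3*(-3*k - 16)/(k**5 + 22*k**4 + 185*k**3 + 740*k**2 + 1404*k + 1008), as required.
Evaluate: s_(n+1) = (-n**3 - 14*n**2 - 61*n - 48)/(12*(n**3 + 14*n**2 + 61*n + 84)); subtract s_(2) = -31/480 ⇒ S(n) = 3*(-n**3 - 14*n**2 - 61*n + 76)/(160*(n**3 + 14*n**2 + 61*n + 84)).

S(n) = 3*(-n**3 - 14*n**2 - 61*n + 76)/(160*(n**3 + 14*n**2 + 61*n + 84))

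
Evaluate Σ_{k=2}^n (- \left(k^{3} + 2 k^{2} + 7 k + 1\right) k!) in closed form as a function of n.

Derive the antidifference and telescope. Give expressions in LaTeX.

S(n) = - n^{3} n! - 3 n^{2} n! - 7 n n! - 5 n! + 16

Step 1: r(k) = (k**4 + 6*k**3 + 19*k**2 + 25*k + 11)/(k**3 + 2*k**2 + 7*k + 1).
So A=k + 1 and B=1, with C=k**3 + 2*k**2 + 7*k + 1.
Solve (k + 1)·f(k+1) − (1)·f(k) = k**3 + 2*k**2 + 7*k + 1.
deg f ≤ 2 (via 1,0,3).
Coefficient equations give f(k) = k**2 + 4.
So s_k = (B(k−1)f/C)·t_k = ((k**2 + 4)/(k**3 + 2*k**2 + 7*k + 1))·t_k = -(k**2 + 4)*factorial(k).
s_(k+1) − s_k = -(k**3 + 2*k**2 + 7*k + 1)*factorial(k) = t_k.
Σ_(k=2)^n t_k = s_(n+1) − s_(2) = (-(n**2 + 2*n + 5)*factorial(n + 1)) − (-16), i.e. -n**3*factorial(n) - 3*n**2*factorial(n) - 7*n*factorial(n) - 5*factorial(n) + 16.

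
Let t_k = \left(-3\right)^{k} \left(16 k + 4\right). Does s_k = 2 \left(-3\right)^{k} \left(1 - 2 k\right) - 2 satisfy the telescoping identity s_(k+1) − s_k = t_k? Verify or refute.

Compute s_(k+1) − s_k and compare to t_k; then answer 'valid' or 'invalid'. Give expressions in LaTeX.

Valid — Δs_k = t_k.

s_(k+1) = 12*(-3)**k*k + 6*(-3)**k - 2
s_(k+1) − s_k = (-3)**k*(16*k + 4)
(s_(k+1) − s_k) − t_k = 0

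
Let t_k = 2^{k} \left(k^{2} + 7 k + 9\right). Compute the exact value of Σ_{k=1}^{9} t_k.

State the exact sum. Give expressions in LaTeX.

t_(k+1)/t_k = 2*(k**2 + 9*k + 17)/(k**2 + 7*k + 9).
So A=2 and B=1, with C=k**2 + 7*k + 9.
Set up (2)·f(k+1) − (1)·f(k) − (k**2 + 7*k + 9) = 0.
deg f ≤ 2 (via 0,0,2).
Solving with deg f ≤ 2: f(k) = k**2 + 3*k + 1.
Get s_k = R·t_k = 2**k*(k**2 + 3*k + 1) with R(k) = B(k−1)f(k)/C(k) = (k**2 + 3*k + 1)/(k**2 + 7*k + 9).
Verify: 2**k*(k**2 + 7*k + 9) matches t_k.
Sum = s_(10) − s_(1); s_(10) = 134144, s_(1) = 10 ⇒ 134134.

Σ = 134134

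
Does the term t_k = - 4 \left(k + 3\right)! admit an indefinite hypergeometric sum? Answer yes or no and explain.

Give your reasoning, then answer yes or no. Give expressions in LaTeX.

No — t_k has no hypergeometric antidifference.

The ratio is k + 4.
Gosper form: A/B · C(k+1)/C(k) with A=k + 4, B=1, C=1.
f must satisfy (k + 4)·f(k+1) − (1)·f(k) = 1.
Degrees (1,0,0) ⇒ d ≤ -1.
d = -1 < 0 ⇒ no nonzero polynomial f; not summable.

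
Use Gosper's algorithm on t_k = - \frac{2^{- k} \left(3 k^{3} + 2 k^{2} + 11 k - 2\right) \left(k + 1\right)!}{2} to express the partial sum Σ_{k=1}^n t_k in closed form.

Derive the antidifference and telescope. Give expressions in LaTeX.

S(n) = 2^{- n - 1} \left(- 2^{n + 1} - 3 n^{4} n! - 11 n^{3} n! - 11 n^{2} n! - n n! + 2 n!\right)

Compute t_(k+1)/t_k: get (3*k**4 + 17*k**3 + 46*k**2 + 62*k + 28)/(2*(3*k**3 + 2*k**2 + 11*k - 2)).
Gosper form: A/B · C(k+1)/C(k) with A=k/2 + 1, B=1, C=k**3 + 2*k**2/3 + 11*k/3 - 2/3.
Solve (k/2 + 1)·f(k+1) − (1)·f(k) = k**3 + 2*k**2/3 + 11*k/3 - 2/3.
Degrees (1,0,3) ⇒ d ≤ 2.
Solving with deg f ≤ 2: f(k) = 2*k*(3*k - 4)/3.
Then R = B(k−1)f/C = 2*k*(3*k - 4)/(3*k**3 + 2*k**2 + 11*k - 2), so s_k = R(k)·t_k = -k*(3*k - 4)*factorial(k + 1)/2**k.
s_(k+1) − s_k = -(3*k**3 + 2*k**2 + 11*k - 2)*factorial(k + 1)/(2*2**k) = t_k.
Σ_(k=1)^n t_k = s_(n+1) − s_(1) = (-2**(-n - 1)*(n + 1)*(3*n - 1)*factorial(n + 2)) − (1), i.e. 2**(-n - 1)*(-2**(n + 1) - 3*n**4*factorial(n) - 11*n**3*factorial(n) - 11*n**2*factorial(n) - n*factorial(n) + 2*factorial(n)).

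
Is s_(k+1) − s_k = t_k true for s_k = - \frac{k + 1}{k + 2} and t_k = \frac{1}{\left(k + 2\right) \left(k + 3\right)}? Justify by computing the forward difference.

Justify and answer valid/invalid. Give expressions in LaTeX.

s_(k+1) = (-k - 2)/(k + 3)
s_(k+1) − s_k = -1/(k**2 + 5*k + 6)
(s_(k+1) − s_k) − t_k = -2/(k**2 + 5*k + 6)

Invalid: residual - \frac{2}{k^{2} + 5 k + 6} ≠ 0.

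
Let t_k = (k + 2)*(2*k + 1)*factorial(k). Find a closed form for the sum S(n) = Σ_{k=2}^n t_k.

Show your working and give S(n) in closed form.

S(n) = 2*n**2*factorial(n) + 7*n*factorial(n) + 5*factorial(n) - 14

t_(k+1)/t_k = (k + 1)*(k + 3)*(2*k + 3)/((k + 2)*(2*k + 1)).
Gosper form: A/B · C(k+1)/C(k) with A=k + 1, B=1, C=k**2 + 5*k/2 + 1.
Set up (k + 1)·f(k+1) − (1)·f(k) − (k**2 + 5*k/2 + 1) = 0.
deg f ≤ 1 (via 1,0,2).
Solve for f: f(k) = (2*k + 3)/2 (degree 1 ≤ 1).
Then R = B(k−1)f/C = (2*k + 3)/((k + 2)*(2*k + 1)), so s_k = R(k)·t_k = (2*k + 3)*factorial(k).
Check: Δs_k = (k + 2)*(2*k + 1)*factorial(k). ✓
Telescope: S(n) = s_(n+1) − s_(2) = (2*n + 5)*factorial(n + 1) − (14) = 2*n**2*factorial(n) + 7*n*factorial(n) + 5*factorial(n) - 14.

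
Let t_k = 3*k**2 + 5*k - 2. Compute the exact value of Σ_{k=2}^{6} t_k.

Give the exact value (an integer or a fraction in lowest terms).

Compute t_(k+1)/t_k: get (3*k**2 + 11*k + 6)/(3*k**2 + 5*k - 2).
A = 1, B = 1, C = k**2 + 5*k/3 - 2/3.
f must satisfy (1)·f(k+1) − (1)·f(k) = k**2 + 5*k/3 - 2/3.
Degrees (0,0,2) ⇒ d ≤ 3.
Solving with deg f ≤ 3: f(k) = k*(k**2 + k - 4)/3.
R(k) = B(k−1)·f(k)/C(k) = k*(k**2 + k - 4)/((k + 2)*(3*k - 1)); s_k = R·t_k = k*(k**2 + k - 4).
Verify: 3*k**2 + 5*k - 2 matches t_k.
Σ_(k=2)^(6) t_k = s_(7) − s_(2) = 364 − (4) = 360.

Σ = 360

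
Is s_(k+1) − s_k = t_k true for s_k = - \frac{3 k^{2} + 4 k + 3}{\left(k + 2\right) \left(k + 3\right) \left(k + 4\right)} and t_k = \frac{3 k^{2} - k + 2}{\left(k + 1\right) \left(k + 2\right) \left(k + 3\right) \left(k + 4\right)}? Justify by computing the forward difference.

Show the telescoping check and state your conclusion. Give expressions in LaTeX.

s_(k+1) = (-4*k - 3*(k + 1)**2 - 7)/((k + 3)*(k + 4)*(k + 5))
s_(k+1) − s_k = (3*k**2 - 7*k - 5)/(k**4 + 14*k**3 + 71*k**2 + 154*k + 120)
(s_(k+1) − s_k) − t_k = 3*(-6*k**2 - 3*k - 5)/(k**5 + 15*k**4 + 85*k**3 + 225*k**2 + 274*k + 120)

Invalid: residual \frac{3 \left(- 6 k^{2} - 3 k - 5\right)}{k^{5} + 15 k^{4} + 85 k^{3} + 225 k^{2} + 274 k + 120} ≠ 0.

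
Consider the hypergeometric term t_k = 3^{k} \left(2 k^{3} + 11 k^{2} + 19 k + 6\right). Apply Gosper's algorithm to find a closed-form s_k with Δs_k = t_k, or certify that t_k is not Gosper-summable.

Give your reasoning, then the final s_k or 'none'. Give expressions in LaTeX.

The ratio is 3*(2*k**3 + 17*k**2 + 47*k + 38)/(2*k**3 + 11*k**2 + 19*k + 6).
Gosper form: A/B · C(k+1)/C(k) with A=3, B=1, C=k**3 + 11*k**2/2 + 19*k/2 + 3.
Need (3)·f(k+1) − (1)·f(k) = k**3 + 11*k**2/2 + 19*k/2 + 3.
deg f ≤ 3 (via 0,0,3).
Solve for f: f(k) = (k**3 + k**2 + 2*k - 3)/2 (degree 3 ≤ 3).
Then R = B(k−1)f/C = (k**3 + k**2 + 2*k - 3)/(2*k**3 + 11*k**2 + 19*k + 6), so s_k = R(k)·t_k = 3**k*(k**3 + k**2 + 2*k - 3).
s_(k+1) − s_k = 3**k*(2*k**3 + 11*k**2 + 19*k + 6) = t_k.

s_k = 3^{k} \left(k^{3} + k^{2} + 2 k - 3\right)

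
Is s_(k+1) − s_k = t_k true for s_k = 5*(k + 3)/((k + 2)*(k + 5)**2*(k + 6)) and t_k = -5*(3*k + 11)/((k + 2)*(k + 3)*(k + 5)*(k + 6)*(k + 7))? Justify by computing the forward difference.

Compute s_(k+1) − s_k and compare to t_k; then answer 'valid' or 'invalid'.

s_(k+1) = 5*(k + 4)/((k + 3)*(k + 6)**2*(k + 7))
s_(k+1) − s_k = 5*((k + 2)*(k + 4)*(k + 5)**2 - (k + 3)**2*(k + 6)*(k + 7))/((k + 2)*(k + 3)*(k + 5)**2*(k + 6)**2*(k + 7))
(s_(k+1) − s_k) − t_k = 40*(k**2 + 9*k + 19)/(k**7 + 34*k**6 + 486*k**5 + 3776*k**4 + 17165*k**3 + 45462*k**2 + 64620*k + 37800)

Invalid: residual 40*(k**2 + 9*k + 19)/(k**7 + 34*k**6 + 486*k**5 + 3776*k**4 + 17165*k**3 + 45462*k**2 + 64620*k + 37800) ≠ 0.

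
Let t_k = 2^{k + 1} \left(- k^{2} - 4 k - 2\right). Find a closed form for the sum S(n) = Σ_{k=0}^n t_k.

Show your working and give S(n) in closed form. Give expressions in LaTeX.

Compute t_(k+1)/t_k: get 2*(k**2 + 6*k + 7)/(k**2 + 4*k + 2).
Normal form (A,B,C) = (2, 1, k**2 + 4*k + 2).
Solve (2)·f(k+1) − (1)·f(k) = k**2 + 4*k + 2.
Bound: deg f ≤ 2.
A polynomial solution: f(k) = k**2.
So s_k = (B(k−1)f/C)·t_k = (k**2/(k**2 + 4*k + 2))·t_k = -2**(k + 1)*k**2.
s_(k+1) − s_k = 2**(k + 1)*(k**2 - 2*(k + 1)**2) = t_k.
s_(n+1) = 2**(n + 2)*(-n**2 - 2*n - 1) and s_(0) = 0, so S(n) = 2**(n + 2)*(-n**2 - 2*n - 1).

S(n) = 2^{n + 2} \left(- n^{2} - 2 n - 1\right)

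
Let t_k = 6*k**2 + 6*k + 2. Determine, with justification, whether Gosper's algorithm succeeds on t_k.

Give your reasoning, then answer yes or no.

Step 1: r(k) = (3*k**2 + 9*k + 7)/(3*k**2 + 3*k + 1).
Take A(k)=1, B(k)=1, C(k)=k**2 + k + 1/3.
f must satisfy (1)·f(k+1) − (1)·f(k) = k**2 + k + 1/3.
deg f ≤ 3 (via 0,0,2).
Match coefficients ⇒ f(k) = k**3/3.
Then R = B(k−1)f/C = k**3/(3*k**2 + 3*k + 1), so s_k = R(k)·t_k = 2*k**3.
Check: Δs_k = -2*k**3 + 2*(k + 1)**3. ✓

Yes. s_k = 2*k**3.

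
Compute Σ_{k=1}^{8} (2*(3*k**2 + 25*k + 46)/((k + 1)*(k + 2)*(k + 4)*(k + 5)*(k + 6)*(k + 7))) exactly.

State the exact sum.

Ratio r(k) = (k + 1)*(k + 4)*(25*k + 3*(k + 1)**2 + 71)/((k + 3)*(k + 8)*(3*k**2 + 25*k + 46)).
Factor: A=k + 1; B=k + 8; C=k**3 + 34*k**2/3 + 121*k/3 + 46.
Solve (k + 1)·f(k+1) − (k + 7)·f(k) = k**3 + 34*k**2/3 + 121*k/3 + 46.
d = 6 from the (1,1,3) case.
A polynomial solution: f(k) = k*(k + 2)*(k + 3)*(k + 5)*(k**2 + 11*k + 34)/72.
Get s_k = R·t_k = k*(k**2 + 11*k + 34)/(12*(k**3 + 11*k**2 + 34*k + 24)) with R(k) = B(k−1)f(k)/C(k) = k*(k + 2)*(k + 5)*(k + 7)*(k**2 + 11*k + 34)/(24*(3*k**2 + 25*k + 46)).
Verify: 2*(3*k**2 + 25*k + 46)/(k**6 + 25*k**5 + 247*k**4 + 1219*k**3 + 3112*k**2 + 3796*k + 1680) matches t_k.
Telescoping: Σ = s_(9) − s_(1) = 107/1300 − (23/420) = 188/6825.

Σ = 188/6825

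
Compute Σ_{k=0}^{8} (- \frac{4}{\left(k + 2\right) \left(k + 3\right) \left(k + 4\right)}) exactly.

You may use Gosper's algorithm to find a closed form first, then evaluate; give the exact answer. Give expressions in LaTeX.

t_(k+1)/t_k = (k + 2)/(k + 5).
Factor: A=k + 2; B=k + 5; C=1.
Key eq: (k + 2)·f(k+1) = (k + 4)·f(k) + (1).
deg f ≤ 2 (via 1,1,0).
A polynomial solution: f(k) = k*(k + 5)/12.
Certificate R = B(k−1)f/C = k*(k + 4)*(k + 5)/12 gives s_k = k*(-k - 5)/(3*(k + 2)*(k + 3)).
s_(k+1) − s_k = -4/(k**3 + 9*k**2 + 26*k + 24) = t_k.
Σ_(k=0)^(8) t_k = s_(9) − s_(0) = -7/22 − (0) = -7/22.

Σ = -7/22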